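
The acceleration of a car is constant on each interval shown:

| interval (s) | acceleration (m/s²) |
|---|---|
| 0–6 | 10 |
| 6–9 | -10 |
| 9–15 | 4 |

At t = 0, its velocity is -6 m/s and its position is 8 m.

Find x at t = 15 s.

485 m

On each constant-a segment, Δv = aΔt and Δx = v₀Δt + ½aΔt²; chain segment to segment.
0–6 s: v starts -6 m/s; Δx = -6·6 + ½·10·6² = 144 m; v ends 54 m/s.
6–9 s: v starts 54 m/s; Δx = 54·3 + ½·-10·3² = 117 m; v ends 24 m/s.
9–15 s: v starts 24 m/s; Δx = 24·6 + ½·4·6² = 216 m; v ends 48 m/s.
x(15) = 8 + Σ Δx = 485 m.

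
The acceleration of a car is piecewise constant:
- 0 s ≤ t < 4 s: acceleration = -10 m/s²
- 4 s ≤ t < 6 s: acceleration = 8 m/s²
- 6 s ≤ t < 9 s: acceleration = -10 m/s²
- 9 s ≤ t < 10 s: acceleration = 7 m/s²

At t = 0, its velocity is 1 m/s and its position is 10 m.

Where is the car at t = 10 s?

-291.5 m

On each constant-a segment, Δv = aΔt and Δx = v₀Δt + ½aΔt²; chain segment to segment.
0–4 s: v starts 1 m/s; Δx = 1·4 + ½·-10·4² = -76 m; v ends -39 m/s.
4–6 s: v starts -39 m/s; Δx = -39·2 + ½·8·2² = -62 m; v ends -23 m/s.
6–9 s: v starts -23 m/s; Δx = -23·3 + ½·-10·3² = -114 m; v ends -53 m/s.
9–10 s: v starts -53 m/s; Δx = -53·1 + ½·7·1² = -49.5 m; v ends -46 m/s.
x(10) = 10 + Σ Δx = -291.5 m.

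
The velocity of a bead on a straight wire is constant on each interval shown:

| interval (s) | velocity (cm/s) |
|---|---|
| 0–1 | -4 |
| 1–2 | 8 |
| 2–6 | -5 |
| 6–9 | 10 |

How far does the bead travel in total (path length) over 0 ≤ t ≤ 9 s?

Distance (not displacement) is the total path length: add the absolute areas under v-t.
0–1 s: |-4| × 1 = 4 cm
1–2 s: |8| × 1 = 8 cm
2–6 s: |-5| × 4 = 20 cm
6–9 s: |10| × 3 = 30 cm
Total distance = 62 cm

62 cm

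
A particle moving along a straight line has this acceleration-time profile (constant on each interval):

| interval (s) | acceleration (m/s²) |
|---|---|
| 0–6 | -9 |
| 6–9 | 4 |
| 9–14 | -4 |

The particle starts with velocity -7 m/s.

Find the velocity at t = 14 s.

-69 m/s

Δv equals the area under the a-t graph; then v = v₀ + Δv.
0–6 s: -9 × 6 = -54 m/s
6–9 s: 4 × 3 = 12 m/s
9–14 s: -4 × 5 = -20 m/s
Δv = -62 m/s, so v(14) = -7 + (-62) = -69 m/s.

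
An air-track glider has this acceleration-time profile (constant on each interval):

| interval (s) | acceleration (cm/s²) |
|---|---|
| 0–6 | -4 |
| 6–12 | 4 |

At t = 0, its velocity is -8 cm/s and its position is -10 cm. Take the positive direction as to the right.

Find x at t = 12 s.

On each constant-a segment, Δv = aΔt and Δx = v₀Δt + ½aΔt²; chain segment to segment.
0–6 s: v starts -8 cm/s; Δx = -8·6 + ½·-4·6² = -120 cm; v ends -32 cm/s.
6–12 s: v starts -32 cm/s; Δx = -32·6 + ½·4·6² = -120 cm; v ends -8 cm/s.
x(12) = -10 + Σ Δx = -250 cm.

-250 cm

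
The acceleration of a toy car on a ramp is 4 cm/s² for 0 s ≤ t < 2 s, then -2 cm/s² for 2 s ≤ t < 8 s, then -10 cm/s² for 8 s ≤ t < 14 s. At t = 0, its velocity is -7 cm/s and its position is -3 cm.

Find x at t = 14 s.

On each constant-a segment, Δv = aΔt and Δx = v₀Δt + ½aΔt²; chain segment to segment.
0–2 s: v starts -7 cm/s; Δx = -7·2 + ½·4·2² = -6 cm; v ends 1 cm/s.
2–8 s: v starts 1 cm/s; Δx = 1·6 + ½·-2·6² = -30 cm; v ends -11 cm/s.
8–14 s: v starts -11 cm/s; Δx = -11·6 + ½·-10·6² = -246 cm; v ends -71 cm/s.
x(14) = -3 + Σ Δx = -285 cm.

-285 cm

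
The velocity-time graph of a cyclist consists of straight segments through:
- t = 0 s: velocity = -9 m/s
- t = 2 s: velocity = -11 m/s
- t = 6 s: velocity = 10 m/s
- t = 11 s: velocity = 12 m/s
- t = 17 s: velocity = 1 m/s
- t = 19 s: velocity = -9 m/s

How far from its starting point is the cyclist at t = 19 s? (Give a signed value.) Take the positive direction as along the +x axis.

64 m

Displacement is the signed area under the v-t curve.
0–2 s: ½(-9 + -11)(2) = -20 m
2–6 s: ½(-11 + 10)(4) = -2 m
6–11 s: ½(10 + 12)(5) = 55 m
11–17 s: ½(12 + 1)(6) = 39 m
17–19 s: ½(1 + -9)(2) = -8 m
Net displacement = 64 m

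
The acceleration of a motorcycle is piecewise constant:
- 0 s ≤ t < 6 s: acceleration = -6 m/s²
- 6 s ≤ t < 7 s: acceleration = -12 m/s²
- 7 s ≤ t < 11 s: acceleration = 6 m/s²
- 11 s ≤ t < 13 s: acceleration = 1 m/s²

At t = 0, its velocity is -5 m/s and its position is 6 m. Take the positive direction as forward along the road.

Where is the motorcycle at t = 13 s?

-399 m

On each constant-a segment, Δv = aΔt and Δx = v₀Δt + ½aΔt²; chain segment to segment.
0–6 s: v starts -5 m/s; Δx = -5·6 + ½·-6·6² = -138 m; v ends -41 m/s.
6–7 s: v starts -41 m/s; Δx = -41·1 + ½·-12·1² = -47 m; v ends -53 m/s.
7–11 s: v starts -53 m/s; Δx = -53·4 + ½·6·4² = -164 m; v ends -29 m/s.
11–13 s: v starts -29 m/s; Δx = -29·2 + ½·1·2² = -56 m; v ends -27 m/s.
x(13) = 6 + Σ Δx = -399 m.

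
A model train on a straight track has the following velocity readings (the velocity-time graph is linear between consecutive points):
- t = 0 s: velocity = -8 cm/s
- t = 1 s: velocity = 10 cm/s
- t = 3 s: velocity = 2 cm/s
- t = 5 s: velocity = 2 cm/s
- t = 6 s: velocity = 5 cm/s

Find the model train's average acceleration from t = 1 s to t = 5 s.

-2 cm/s²

Average acceleration = Δv/Δt = (2 − 10)/(5 − 1) = -2 cm/s².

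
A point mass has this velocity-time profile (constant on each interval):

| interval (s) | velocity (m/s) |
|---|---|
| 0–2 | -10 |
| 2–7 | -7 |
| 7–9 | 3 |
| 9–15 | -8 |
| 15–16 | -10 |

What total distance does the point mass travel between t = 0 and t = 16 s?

119 m

Distance (not displacement) is the total path length: add the absolute areas under v-t.
0–2 s: |-10| × 2 = 20 m
2–7 s: |-7| × 5 = 35 m
7–9 s: |3| × 2 = 6 m
9–15 s: |-8| × 6 = 48 m
15–16 s: |-10| × 1 = 10 m
Total distance = 119 m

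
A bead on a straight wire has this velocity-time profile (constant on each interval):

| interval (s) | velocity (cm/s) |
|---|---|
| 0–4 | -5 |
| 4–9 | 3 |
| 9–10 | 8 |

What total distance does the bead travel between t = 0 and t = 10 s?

Distance (not displacement) is the total path length: add the absolute areas under v-t.
0–4 s: |-5| × 4 = 20 cm
4–9 s: |3| × 5 = 15 cm
9–10 s: |8| × 1 = 8 cm
Total distance = 43 cm

43 cm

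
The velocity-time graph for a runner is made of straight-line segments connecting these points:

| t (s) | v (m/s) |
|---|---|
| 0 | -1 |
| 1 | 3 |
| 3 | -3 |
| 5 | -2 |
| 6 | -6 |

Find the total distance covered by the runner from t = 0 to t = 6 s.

13.25 m

Total distance travelled is ∫|v| dt — sum the magnitudes of each area piece.
0–1 s: v = 0 at t = 0.25 s; triangle areas 0.125 + 1.125 = 1.25 m
1–3 s: v = 0 at t = 2 s; triangle areas 1.5 + 1.5 = 3 m
3–5 s: |½(-3 + -2)(2)| = 5 m
5–6 s: |½(-2 + -6)(1)| = 4 m
Total distance = 13.25 m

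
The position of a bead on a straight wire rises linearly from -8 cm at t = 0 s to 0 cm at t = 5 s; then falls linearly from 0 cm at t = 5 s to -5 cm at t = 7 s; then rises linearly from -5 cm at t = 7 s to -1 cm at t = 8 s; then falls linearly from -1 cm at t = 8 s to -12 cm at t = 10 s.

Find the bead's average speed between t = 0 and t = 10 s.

2.8 cm/s

Average speed = (total path length)/(elapsed time); on a piecewise-linear x-t graph the path length is Σ|Δx|.
0–5 s: |Δx| = |0 − -8| = 8 cm
5–7 s: |Δx| = |-5 − 0| = 5 cm
7–8 s: |Δx| = |-1 − -5| = 4 cm
8–10 s: |Δx| = |-12 − -1| = 11 cm
Total path = 28 cm; average speed = 28/10 = 2.8 cm/s.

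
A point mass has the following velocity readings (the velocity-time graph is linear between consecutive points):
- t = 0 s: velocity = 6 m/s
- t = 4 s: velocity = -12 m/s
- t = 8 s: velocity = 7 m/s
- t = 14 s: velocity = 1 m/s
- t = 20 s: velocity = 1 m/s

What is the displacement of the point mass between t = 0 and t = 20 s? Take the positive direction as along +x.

8 m

Displacement is the signed area under the v-t curve.
0–4 s: ½(6 + -12)(4) = -12 m
4–8 s: ½(-12 + 7)(4) = -10 m
8–14 s: ½(7 + 1)(6) = 24 m
14–20 s: 1 × 6 = 6 m
Net displacement = 8 m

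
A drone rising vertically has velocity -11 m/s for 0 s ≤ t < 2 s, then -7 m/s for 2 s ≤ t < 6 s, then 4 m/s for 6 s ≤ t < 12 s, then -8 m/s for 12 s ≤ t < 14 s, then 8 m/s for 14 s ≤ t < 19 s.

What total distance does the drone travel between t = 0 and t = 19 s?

Total distance travelled is ∫|v| dt — sum the magnitudes of each area piece.
0–2 s: |-11| × 2 = 22 m
2–6 s: |-7| × 4 = 28 m
6–12 s: |4| × 6 = 24 m
12–14 s: |-8| × 2 = 16 m
14–19 s: |8| × 5 = 40 m
Total distance = 130 m

130 m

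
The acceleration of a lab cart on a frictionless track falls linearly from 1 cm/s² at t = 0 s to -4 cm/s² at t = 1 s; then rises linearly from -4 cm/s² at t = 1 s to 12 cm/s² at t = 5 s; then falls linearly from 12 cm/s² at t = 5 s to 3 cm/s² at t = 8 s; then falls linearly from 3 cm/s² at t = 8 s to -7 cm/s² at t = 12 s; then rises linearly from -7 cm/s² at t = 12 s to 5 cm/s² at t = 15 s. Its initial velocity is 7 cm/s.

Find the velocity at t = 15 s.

Δv equals the area under the a-t graph; then v = v₀ + Δv.
0–1 s: ½(1 + -4)(1) = -1.5 cm/s
1–5 s: ½(-4 + 12)(4) = 16 cm/s
5–8 s: ½(12 + 3)(3) = 22.5 cm/s
8–12 s: ½(3 + -7)(4) = -8 cm/s
12–15 s: ½(-7 + 5)(3) = -3 cm/s
Δv = 26 cm/s, so v(15) = 7 + (26) = 33 cm/s.

33 cm/s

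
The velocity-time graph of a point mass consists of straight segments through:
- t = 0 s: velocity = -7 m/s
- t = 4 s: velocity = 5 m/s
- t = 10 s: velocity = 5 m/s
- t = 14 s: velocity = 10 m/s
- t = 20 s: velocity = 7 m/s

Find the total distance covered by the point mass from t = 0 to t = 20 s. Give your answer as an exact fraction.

Total distance travelled is ∫|v| dt — sum the magnitudes of each area piece.
0–4 s: v = 0 at t = 7/3 s; triangle areas 49/6 + 25/6 = 37/3 m
4–10 s: |5| × 6 = 30 m
10–14 s: |½(5 + 10)(4)| = 30 m
14–20 s: |½(10 + 7)(6)| = 51 m
Total distance = 370/3 m

370/3 m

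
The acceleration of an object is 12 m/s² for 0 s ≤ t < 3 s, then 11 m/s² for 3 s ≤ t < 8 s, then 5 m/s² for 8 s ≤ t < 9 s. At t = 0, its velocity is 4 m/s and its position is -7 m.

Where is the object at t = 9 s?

On each constant-a segment, Δv = aΔt and Δx = v₀Δt + ½aΔt²; chain segment to segment.
0–3 s: v starts 4 m/s; Δx = 4·3 + ½·12·3² = 66 m; v ends 40 m/s.
3–8 s: v starts 40 m/s; Δx = 40·5 + ½·11·5² = 337.5 m; v ends 95 m/s.
8–9 s: v starts 95 m/s; Δx = 95·1 + ½·5·1² = 97.5 m; v ends 100 m/s.
x(9) = -7 + Σ Δx = 494 m.

494 m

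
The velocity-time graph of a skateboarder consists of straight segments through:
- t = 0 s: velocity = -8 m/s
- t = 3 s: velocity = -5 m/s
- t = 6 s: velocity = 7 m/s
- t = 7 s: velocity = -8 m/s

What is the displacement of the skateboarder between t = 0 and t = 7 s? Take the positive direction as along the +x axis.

-17 m

Net displacement equals the area under the velocity-time graph (areas below the axis count negative).
0–3 s: ½(-8 + -5)(3) = -19.5 m
3–6 s: ½(-5 + 7)(3) = 3 m
6–7 s: ½(7 + -8)(1) = -0.5 m
Net displacement = -17 m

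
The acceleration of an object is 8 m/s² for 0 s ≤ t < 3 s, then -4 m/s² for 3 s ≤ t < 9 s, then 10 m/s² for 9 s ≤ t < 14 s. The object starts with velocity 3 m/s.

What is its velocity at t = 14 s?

53 m/s

Δv equals the area under the a-t graph; then v = v₀ + Δv.
0–3 s: 8 × 3 = 24 m/s
3–9 s: -4 × 6 = -24 m/s
9–14 s: 10 × 5 = 50 m/s
Δv = 50 m/s, so v(14) = 3 + (50) = 53 m/s.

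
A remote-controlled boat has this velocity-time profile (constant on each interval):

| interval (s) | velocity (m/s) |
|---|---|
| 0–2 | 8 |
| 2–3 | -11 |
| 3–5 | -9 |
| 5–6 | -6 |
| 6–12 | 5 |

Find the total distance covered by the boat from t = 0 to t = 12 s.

81 m

Total distance travelled is ∫|v| dt — sum the magnitudes of each area piece.
0–2 s: |8| × 2 = 16 m
2–3 s: |-11| × 1 = 11 m
3–5 s: |-9| × 2 = 18 m
5–6 s: |-6| × 1 = 6 m
6–12 s: |5| × 6 = 30 m
Total distance = 81 m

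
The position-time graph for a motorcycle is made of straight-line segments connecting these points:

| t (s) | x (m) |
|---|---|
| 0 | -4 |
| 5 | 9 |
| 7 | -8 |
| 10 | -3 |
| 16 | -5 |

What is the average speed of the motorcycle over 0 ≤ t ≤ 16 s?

2.3125 m/s

Average speed = (total path length)/(elapsed time); on a piecewise-linear x-t graph the path length is Σ|Δx|.
0–5 s: |Δx| = |9 − -4| = 13 m
5–7 s: |Δx| = |-8 − 9| = 17 m
7–10 s: |Δx| = |-3 − -8| = 5 m
10–16 s: |Δx| = |-5 − -3| = 2 m
Total path = 37 m; average speed = 37/16 = 2.3125 m/s.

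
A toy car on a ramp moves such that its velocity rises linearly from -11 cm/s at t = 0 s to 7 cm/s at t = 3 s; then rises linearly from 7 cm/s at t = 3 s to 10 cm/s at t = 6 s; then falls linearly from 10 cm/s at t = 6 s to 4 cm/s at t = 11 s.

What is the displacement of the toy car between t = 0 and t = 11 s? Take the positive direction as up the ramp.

Net displacement equals the area under the velocity-time graph (areas below the axis count negative).
0–3 s: ½(-11 + 7)(3) = -6 cm
3–6 s: ½(7 + 10)(3) = 25.5 cm
6–11 s: ½(10 + 4)(5) = 35 cm
Net displacement = 54.5 cm

54.5 cm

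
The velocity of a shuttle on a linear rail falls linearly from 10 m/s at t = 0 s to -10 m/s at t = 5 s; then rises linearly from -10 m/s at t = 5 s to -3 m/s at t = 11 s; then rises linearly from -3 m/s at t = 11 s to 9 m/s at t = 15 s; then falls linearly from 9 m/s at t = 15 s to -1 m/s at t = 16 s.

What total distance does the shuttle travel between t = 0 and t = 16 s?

Distance (not displacement) is the total path length: add the absolute areas under v-t.
0–5 s: v = 0 at t = 2.5 s; triangle areas 12.5 + 12.5 = 25 m
5–11 s: |½(-10 + -3)(6)| = 39 m
11–15 s: v = 0 at t = 12 s; triangle areas 1.5 + 13.5 = 15 m
15–16 s: v = 0 at t = 15.9 s; triangle areas 4.05 + 0.05 = 4.1 m
Total distance = 83.1 m

83.1 m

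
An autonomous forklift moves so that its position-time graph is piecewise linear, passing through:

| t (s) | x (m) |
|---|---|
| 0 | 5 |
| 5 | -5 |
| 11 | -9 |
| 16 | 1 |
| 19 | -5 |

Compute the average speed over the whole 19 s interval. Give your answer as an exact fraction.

30/19 m/s

Average speed = (total path length)/(elapsed time); on a piecewise-linear x-t graph the path length is Σ|Δx|.
0–5 s: |Δx| = |-5 − 5| = 10 m
5–11 s: |Δx| = |-9 − -5| = 4 m
11–16 s: |Δx| = |1 − -9| = 10 m
16–19 s: |Δx| = |-5 − 1| = 6 m
Total path = 30 m; average speed = 30/19 = 30/19 m/s.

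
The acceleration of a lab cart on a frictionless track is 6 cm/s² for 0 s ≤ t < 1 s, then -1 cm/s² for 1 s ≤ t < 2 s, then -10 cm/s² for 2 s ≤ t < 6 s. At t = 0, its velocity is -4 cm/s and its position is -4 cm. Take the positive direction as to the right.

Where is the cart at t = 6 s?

On each constant-a segment, Δv = aΔt and Δx = v₀Δt + ½aΔt²; chain segment to segment.
0–1 s: v starts -4 cm/s; Δx = -4·1 + ½·6·1² = -1 cm; v ends 2 cm/s.
1–2 s: v starts 2 cm/s; Δx = 2·1 + ½·-1·1² = 1.5 cm; v ends 1 cm/s.
2–6 s: v starts 1 cm/s; Δx = 1·4 + ½·-10·4² = -76 cm; v ends -39 cm/s.
x(6) = -4 + Σ Δx = -79.5 cm.

-79.5 cm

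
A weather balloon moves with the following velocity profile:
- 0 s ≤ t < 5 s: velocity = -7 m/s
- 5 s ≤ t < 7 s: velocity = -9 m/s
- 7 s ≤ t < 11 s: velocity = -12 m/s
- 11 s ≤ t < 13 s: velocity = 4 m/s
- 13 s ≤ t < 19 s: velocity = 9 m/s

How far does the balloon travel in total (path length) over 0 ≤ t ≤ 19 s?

Distance (not displacement) is the total path length: add the absolute areas under v-t.
0–5 s: |-7| × 5 = 35 m
5–7 s: |-9| × 2 = 18 m
7–11 s: |-12| × 4 = 48 m
11–13 s: |4| × 2 = 8 m
13–19 s: |9| × 6 = 54 m
Total distance = 163 m

163 m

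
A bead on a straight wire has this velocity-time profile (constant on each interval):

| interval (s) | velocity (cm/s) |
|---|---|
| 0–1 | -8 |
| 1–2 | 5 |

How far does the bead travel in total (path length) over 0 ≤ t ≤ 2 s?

Total distance travelled is ∫|v| dt — sum the magnitudes of each area piece.
0–1 s: |-8| × 1 = 8 cm
1–2 s: |5| × 1 = 5 cm
Total distance = 13 cm

13 cm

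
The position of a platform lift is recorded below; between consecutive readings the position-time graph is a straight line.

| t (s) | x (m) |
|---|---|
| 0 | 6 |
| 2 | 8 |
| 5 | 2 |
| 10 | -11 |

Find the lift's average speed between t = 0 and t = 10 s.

2.1 m/s

Average speed = (total path length)/(elapsed time); on a piecewise-linear x-t graph the path length is Σ|Δx|.
0–2 s: |Δx| = |8 − 6| = 2 m
2–5 s: |Δx| = |2 − 8| = 6 m
5–10 s: |Δx| = |-11 − 2| = 13 m
Total path = 21 m; average speed = 21/10 = 2.1 m/s.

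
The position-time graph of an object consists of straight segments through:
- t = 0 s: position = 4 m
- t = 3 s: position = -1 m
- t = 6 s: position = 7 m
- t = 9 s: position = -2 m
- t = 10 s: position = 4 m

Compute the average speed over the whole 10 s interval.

2.8 m/s

Average speed = (total path length)/(elapsed time); on a piecewise-linear x-t graph the path length is Σ|Δx|.
0–3 s: |Δx| = |-1 − 4| = 5 m
3–6 s: |Δx| = |7 − -1| = 8 m
6–9 s: |Δx| = |-2 − 7| = 9 m
9–10 s: |Δx| = |4 − -2| = 6 m
Total path = 28 m; average speed = 28/10 = 2.8 m/s.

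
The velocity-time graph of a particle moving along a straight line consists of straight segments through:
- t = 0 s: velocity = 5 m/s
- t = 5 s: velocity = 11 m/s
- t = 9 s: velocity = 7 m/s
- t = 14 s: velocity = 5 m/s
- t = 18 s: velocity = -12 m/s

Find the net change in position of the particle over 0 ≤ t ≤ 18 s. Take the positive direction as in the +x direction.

Displacement is the signed area under the v-t curve.
0–5 s: ½(5 + 11)(5) = 40 m
5–9 s: ½(11 + 7)(4) = 36 m
9–14 s: ½(7 + 5)(5) = 30 m
14–18 s: ½(5 + -12)(4) = -14 m
Net displacement = 92 m

92 m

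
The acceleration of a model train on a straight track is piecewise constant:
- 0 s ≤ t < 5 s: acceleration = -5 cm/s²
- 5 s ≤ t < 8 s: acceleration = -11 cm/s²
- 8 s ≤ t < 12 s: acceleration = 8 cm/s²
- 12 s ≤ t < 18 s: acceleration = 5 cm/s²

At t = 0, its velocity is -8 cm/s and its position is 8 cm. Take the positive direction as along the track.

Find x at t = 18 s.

-557 cm

On each constant-a segment, Δv = aΔt and Δx = v₀Δt + ½aΔt²; chain segment to segment.
0–5 s: v starts -8 cm/s; Δx = -8·5 + ½·-5·5² = -102.5 cm; v ends -33 cm/s.
5–8 s: v starts -33 cm/s; Δx = -33·3 + ½·-11·3² = -148.5 cm; v ends -66 cm/s.
8–12 s: v starts -66 cm/s; Δx = -66·4 + ½·8·4² = -200 cm; v ends -34 cm/s.
12–18 s: v starts -34 cm/s; Δx = -34·6 + ½·5·6² = -114 cm; v ends -4 cm/s.
x(18) = 8 + Σ Δx = -557 cm.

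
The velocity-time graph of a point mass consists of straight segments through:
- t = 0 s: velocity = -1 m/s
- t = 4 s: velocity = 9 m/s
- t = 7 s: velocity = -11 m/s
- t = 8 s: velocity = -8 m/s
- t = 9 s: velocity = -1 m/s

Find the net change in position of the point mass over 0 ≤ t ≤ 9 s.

-1 m

Displacement is the signed area under the v-t curve.
0–4 s: ½(-1 + 9)(4) = 16 m
4–7 s: ½(9 + -11)(3) = -3 m
7–8 s: ½(-11 + -8)(1) = -9.5 m
8–9 s: ½(-8 + -1)(1) = -4.5 m
Net displacement = -1 m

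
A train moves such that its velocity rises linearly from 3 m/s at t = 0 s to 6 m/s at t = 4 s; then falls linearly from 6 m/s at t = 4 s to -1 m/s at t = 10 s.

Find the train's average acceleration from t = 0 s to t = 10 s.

Average acceleration = Δv/Δt = (-1 − 3)/(10 − 0) = -0.4 m/s².

-0.4 m/s²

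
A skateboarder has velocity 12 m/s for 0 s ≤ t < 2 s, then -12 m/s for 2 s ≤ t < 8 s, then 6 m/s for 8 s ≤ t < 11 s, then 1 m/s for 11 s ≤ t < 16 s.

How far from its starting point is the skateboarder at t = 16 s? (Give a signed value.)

-25 m

Net displacement equals the area under the velocity-time graph (areas below the axis count negative).
0–2 s: 12 × 2 = 24 m
2–8 s: -12 × 6 = -72 m
8–11 s: 6 × 3 = 18 m
11–16 s: 1 × 5 = 5 m
Net displacement = -25 m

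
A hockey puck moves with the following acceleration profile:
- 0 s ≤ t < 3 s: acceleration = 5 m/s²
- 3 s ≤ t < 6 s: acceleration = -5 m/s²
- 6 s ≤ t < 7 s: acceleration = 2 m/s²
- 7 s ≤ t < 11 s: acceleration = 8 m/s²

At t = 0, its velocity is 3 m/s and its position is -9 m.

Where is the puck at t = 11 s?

On each constant-a segment, Δv = aΔt and Δx = v₀Δt + ½aΔt²; chain segment to segment.
0–3 s: v starts 3 m/s; Δx = 3·3 + ½·5·3² = 31.5 m; v ends 18 m/s.
3–6 s: v starts 18 m/s; Δx = 18·3 + ½·-5·3² = 31.5 m; v ends 3 m/s.
6–7 s: v starts 3 m/s; Δx = 3·1 + ½·2·1² = 4 m; v ends 5 m/s.
7–11 s: v starts 5 m/s; Δx = 5·4 + ½·8·4² = 84 m; v ends 37 m/s.
x(11) = -9 + Σ Δx = 142 m.

142 m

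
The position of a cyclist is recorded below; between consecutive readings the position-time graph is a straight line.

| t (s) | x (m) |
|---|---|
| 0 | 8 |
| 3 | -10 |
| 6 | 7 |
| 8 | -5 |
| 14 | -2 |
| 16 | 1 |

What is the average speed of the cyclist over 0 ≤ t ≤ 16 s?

3.3125 m/s

Average speed = (total path length)/(elapsed time); on a piecewise-linear x-t graph the path length is Σ|Δx|.
0–3 s: |Δx| = |-10 − 8| = 18 m
3–6 s: |Δx| = |7 − -10| = 17 m
6–8 s: |Δx| = |-5 − 7| = 12 m
8–14 s: |Δx| = |-2 − -5| = 3 m
14–16 s: |Δx| = |1 − -2| = 3 m
Total path = 53 m; average speed = 53/16 = 3.3125 m/s.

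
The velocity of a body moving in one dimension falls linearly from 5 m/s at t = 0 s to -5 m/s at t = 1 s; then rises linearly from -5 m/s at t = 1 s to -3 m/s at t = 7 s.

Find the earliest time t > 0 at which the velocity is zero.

v changes sign on 0–1 s (from 5 to -5); the graph is linear there, so v = 0 at t = 0 + (-5)·(1 − 0)/(-5 − 5) = 0.5 s.

t = 0.5 s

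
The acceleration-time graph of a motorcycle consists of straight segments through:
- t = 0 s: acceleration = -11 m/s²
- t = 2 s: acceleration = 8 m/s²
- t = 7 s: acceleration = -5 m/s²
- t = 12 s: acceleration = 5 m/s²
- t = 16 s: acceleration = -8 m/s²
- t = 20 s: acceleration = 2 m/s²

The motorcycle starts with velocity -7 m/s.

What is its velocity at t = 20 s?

Δv equals the area under the a-t graph; then v = v₀ + Δv.
0–2 s: ½(-11 + 8)(2) = -3 m/s
2–7 s: ½(8 + -5)(5) = 7.5 m/s
7–12 s: ½(-5 + 5)(5) = 0 m/s
12–16 s: ½(5 + -8)(4) = -6 m/s
16–20 s: ½(-8 + 2)(4) = -12 m/s
Δv = -13.5 m/s, so v(20) = -7 + (-13.5) = -20.5 m/s.

-20.5 m/s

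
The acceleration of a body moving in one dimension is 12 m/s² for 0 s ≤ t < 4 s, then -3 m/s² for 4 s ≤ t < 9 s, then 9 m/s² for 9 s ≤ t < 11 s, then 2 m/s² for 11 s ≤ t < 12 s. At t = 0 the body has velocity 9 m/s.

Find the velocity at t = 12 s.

Δv equals the area under the a-t graph; then v = v₀ + Δv.
0–4 s: 12 × 4 = 48 m/s
4–9 s: -3 × 5 = -15 m/s
9–11 s: 9 × 2 = 18 m/s
11–12 s: 2 × 1 = 2 m/s
Δv = 53 m/s, so v(12) = 9 + (53) = 62 m/s.

62 m/s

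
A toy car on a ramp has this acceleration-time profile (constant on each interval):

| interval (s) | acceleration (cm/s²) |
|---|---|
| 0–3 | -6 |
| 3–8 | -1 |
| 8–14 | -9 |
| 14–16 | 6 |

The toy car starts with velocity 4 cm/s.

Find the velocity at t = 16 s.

-61 cm/s

Δv equals the area under the a-t graph; then v = v₀ + Δv.
0–3 s: -6 × 3 = -18 cm/s
3–8 s: -1 × 5 = -5 cm/s
8–14 s: -9 × 6 = -54 cm/s
14–16 s: 6 × 2 = 12 cm/s
Δv = -65 cm/s, so v(16) = 4 + (-65) = -61 cm/s.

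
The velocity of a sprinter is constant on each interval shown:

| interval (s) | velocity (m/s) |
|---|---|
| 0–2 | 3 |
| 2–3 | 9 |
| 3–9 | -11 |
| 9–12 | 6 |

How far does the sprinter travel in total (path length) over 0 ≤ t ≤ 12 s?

Total distance travelled is ∫|v| dt — sum the magnitudes of each area piece.
0–2 s: |3| × 2 = 6 m
2–3 s: |9| × 1 = 9 m
3–9 s: |-11| × 6 = 66 m
9–12 s: |6| × 3 = 18 m
Total distance = 99 m

99 m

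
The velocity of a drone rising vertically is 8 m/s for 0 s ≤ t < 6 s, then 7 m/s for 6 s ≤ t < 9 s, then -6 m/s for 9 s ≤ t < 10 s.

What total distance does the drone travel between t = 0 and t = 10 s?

75 m

Distance (not displacement) is the total path length: add the absolute areas under v-t.
0–6 s: |8| × 6 = 48 m
6–9 s: |7| × 3 = 21 m
9–10 s: |-6| × 1 = 6 m
Total distance = 75 m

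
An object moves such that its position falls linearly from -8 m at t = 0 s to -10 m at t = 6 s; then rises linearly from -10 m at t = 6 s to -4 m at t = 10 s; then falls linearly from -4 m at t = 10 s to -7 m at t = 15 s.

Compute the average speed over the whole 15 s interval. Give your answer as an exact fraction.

11/15 m/s

Average speed = (total path length)/(elapsed time); on a piecewise-linear x-t graph the path length is Σ|Δx|.
0–6 s: |Δx| = |-10 − -8| = 2 m
6–10 s: |Δx| = |-4 − -10| = 6 m
10–15 s: |Δx| = |-7 − -4| = 3 m
Total path = 11 m; average speed = 11/15 = 11/15 m/s.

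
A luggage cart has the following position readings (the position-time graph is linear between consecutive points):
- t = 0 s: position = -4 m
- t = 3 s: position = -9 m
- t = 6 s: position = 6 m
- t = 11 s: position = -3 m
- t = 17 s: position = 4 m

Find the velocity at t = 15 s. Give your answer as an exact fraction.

Velocity is the slope of the x-t graph on 11–17 s: (4 − -3)/(17 − 11) = 7/6 m/s.

7/6 m/s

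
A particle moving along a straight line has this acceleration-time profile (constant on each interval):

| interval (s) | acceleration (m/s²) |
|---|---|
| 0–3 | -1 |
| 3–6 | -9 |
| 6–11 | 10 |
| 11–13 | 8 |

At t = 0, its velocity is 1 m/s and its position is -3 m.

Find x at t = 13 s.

On each constant-a segment, Δv = aΔt and Δx = v₀Δt + ½aΔt²; chain segment to segment.
0–3 s: v starts 1 m/s; Δx = 1·3 + ½·-1·3² = -1.5 m; v ends -2 m/s.
3–6 s: v starts -2 m/s; Δx = -2·3 + ½·-9·3² = -46.5 m; v ends -29 m/s.
6–11 s: v starts -29 m/s; Δx = -29·5 + ½·10·5² = -20 m; v ends 21 m/s.
11–13 s: v starts 21 m/s; Δx = 21·2 + ½·8·2² = 58 m; v ends 37 m/s.
x(13) = -3 + Σ Δx = -13 m.

-13 m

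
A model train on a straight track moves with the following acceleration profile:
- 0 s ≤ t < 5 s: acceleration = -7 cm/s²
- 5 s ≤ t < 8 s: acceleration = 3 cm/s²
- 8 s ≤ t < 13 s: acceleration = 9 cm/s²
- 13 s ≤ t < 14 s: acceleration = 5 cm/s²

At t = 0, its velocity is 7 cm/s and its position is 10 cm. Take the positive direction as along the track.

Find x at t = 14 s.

-67 cm

On each constant-a segment, Δv = aΔt and Δx = v₀Δt + ½aΔt²; chain segment to segment.
0–5 s: v starts 7 cm/s; Δx = 7·5 + ½·-7·5² = -52.5 cm; v ends -28 cm/s.
5–8 s: v starts -28 cm/s; Δx = -28·3 + ½·3·3² = -70.5 cm; v ends -19 cm/s.
8–13 s: v starts -19 cm/s; Δx = -19·5 + ½·9·5² = 17.5 cm; v ends 26 cm/s.
13–14 s: v starts 26 cm/s; Δx = 26·1 + ½·5·1² = 28.5 cm; v ends 31 cm/s.
x(14) = 10 + Σ Δx = -67 cm.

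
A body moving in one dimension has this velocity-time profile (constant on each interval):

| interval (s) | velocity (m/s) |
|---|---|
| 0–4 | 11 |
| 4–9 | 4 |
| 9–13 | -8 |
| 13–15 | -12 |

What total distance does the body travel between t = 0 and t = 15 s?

Distance (not displacement) is the total path length: add the absolute areas under v-t.
0–4 s: |11| × 4 = 44 m
4–9 s: |4| × 5 = 20 m
9–13 s: |-8| × 4 = 32 m
13–15 s: |-12| × 2 = 24 m
Total distance = 120 m

120 m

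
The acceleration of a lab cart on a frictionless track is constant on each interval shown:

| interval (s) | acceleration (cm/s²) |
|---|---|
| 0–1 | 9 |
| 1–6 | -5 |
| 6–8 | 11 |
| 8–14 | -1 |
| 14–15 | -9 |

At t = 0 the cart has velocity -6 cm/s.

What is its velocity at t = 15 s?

-15 cm/s

Δv equals the area under the a-t graph; then v = v₀ + Δv.
0–1 s: 9 × 1 = 9 cm/s
1–6 s: -5 × 5 = -25 cm/s
6–8 s: 11 × 2 = 22 cm/s
8–14 s: -1 × 6 = -6 cm/s
14–15 s: -9 × 1 = -9 cm/s
Δv = -9 cm/s, so v(15) = -6 + (-9) = -15 cm/s.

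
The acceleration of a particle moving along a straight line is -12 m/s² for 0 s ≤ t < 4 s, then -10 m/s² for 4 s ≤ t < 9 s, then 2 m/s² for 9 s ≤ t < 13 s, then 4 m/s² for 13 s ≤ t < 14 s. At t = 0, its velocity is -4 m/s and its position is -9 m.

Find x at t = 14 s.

-990 m

On each constant-a segment, Δv = aΔt and Δx = v₀Δt + ½aΔt²; chain segment to segment.
0–4 s: v starts -4 m/s; Δx = -4·4 + ½·-12·4² = -112 m; v ends -52 m/s.
4–9 s: v starts -52 m/s; Δx = -52·5 + ½·-10·5² = -385 m; v ends -102 m/s.
9–13 s: v starts -102 m/s; Δx = -102·4 + ½·2·4² = -392 m; v ends -94 m/s.
13–14 s: v starts -94 m/s; Δx = -94·1 + ½·4·1² = -92 m; v ends -90 m/s.
x(14) = -9 + Σ Δx = -990 m.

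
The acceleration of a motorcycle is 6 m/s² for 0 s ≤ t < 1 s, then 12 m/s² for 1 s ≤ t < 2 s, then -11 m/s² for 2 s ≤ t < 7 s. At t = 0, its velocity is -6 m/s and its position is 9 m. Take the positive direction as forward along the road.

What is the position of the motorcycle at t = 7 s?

-65.5 m

On each constant-a segment, Δv = aΔt and Δx = v₀Δt + ½aΔt²; chain segment to segment.
0–1 s: v starts -6 m/s; Δx = -6·1 + ½·6·1² = -3 m; v ends 0 m/s.
1–2 s: v starts 0 m/s; Δx = 0·1 + ½·12·1² = 6 m; v ends 12 m/s.
2–7 s: v starts 12 m/s; Δx = 12·5 + ½·-11·5² = -77.5 m; v ends -43 m/s.
x(7) = 9 + Σ Δx = -65.5 m.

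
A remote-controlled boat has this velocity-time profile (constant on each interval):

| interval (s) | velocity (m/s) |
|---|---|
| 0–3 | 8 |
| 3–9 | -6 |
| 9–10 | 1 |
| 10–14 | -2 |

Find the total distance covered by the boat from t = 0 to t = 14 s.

69 m

Total distance travelled is ∫|v| dt — sum the magnitudes of each area piece.
0–3 s: |8| × 3 = 24 m
3–9 s: |-6| × 6 = 36 m
9–10 s: |1| × 1 = 1 m
10–14 s: |-2| × 4 = 8 m
Total distance = 69 m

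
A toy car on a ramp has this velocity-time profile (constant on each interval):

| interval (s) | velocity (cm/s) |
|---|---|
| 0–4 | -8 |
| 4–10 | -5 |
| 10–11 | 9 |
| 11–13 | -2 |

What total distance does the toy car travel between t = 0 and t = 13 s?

Distance (not displacement) is the total path length: add the absolute areas under v-t.
0–4 s: |-8| × 4 = 32 cm
4–10 s: |-5| × 6 = 30 cm
10–11 s: |9| × 1 = 9 cm
11–13 s: |-2| × 2 = 4 cm
Total distance = 75 cm

75 cm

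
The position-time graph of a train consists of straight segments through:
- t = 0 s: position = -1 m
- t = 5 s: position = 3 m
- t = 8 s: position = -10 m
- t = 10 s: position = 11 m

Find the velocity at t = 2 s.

0.8 m/s

Velocity is the slope of the x-t graph on 0–5 s: (3 − -1)/(5 − 0) = 0.8 m/s.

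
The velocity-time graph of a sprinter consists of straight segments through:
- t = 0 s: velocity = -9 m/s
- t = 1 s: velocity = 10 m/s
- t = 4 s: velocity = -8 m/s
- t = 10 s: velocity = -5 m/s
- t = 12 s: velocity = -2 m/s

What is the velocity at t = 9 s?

-5.5 m/s

On 4–10 s the graph is linear from -8 to -5 m/s: v(9) = -8 + (-5 − -8)·(9 − 4)/(10 − 4) = -5.5 m/s.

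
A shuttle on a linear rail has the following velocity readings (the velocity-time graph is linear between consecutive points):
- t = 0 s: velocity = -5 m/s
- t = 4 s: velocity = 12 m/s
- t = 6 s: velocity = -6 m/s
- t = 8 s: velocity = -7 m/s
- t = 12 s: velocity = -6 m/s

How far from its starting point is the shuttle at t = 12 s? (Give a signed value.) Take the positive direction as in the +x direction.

-19 m

Displacement is the signed area under the v-t curve.
0–4 s: ½(-5 + 12)(4) = 14 m
4–6 s: ½(12 + -6)(2) = 6 m
6–8 s: ½(-6 + -7)(2) = -13 m
8–12 s: ½(-7 + -6)(4) = -26 m
Net displacement = -19 m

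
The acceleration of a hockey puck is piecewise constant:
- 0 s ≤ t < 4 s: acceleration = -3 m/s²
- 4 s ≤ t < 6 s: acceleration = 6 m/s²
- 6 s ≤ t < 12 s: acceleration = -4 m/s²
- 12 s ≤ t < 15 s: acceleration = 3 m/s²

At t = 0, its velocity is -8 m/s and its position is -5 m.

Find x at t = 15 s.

On each constant-a segment, Δv = aΔt and Δx = v₀Δt + ½aΔt²; chain segment to segment.
0–4 s: v starts -8 m/s; Δx = -8·4 + ½·-3·4² = -56 m; v ends -20 m/s.
4–6 s: v starts -20 m/s; Δx = -20·2 + ½·6·2² = -28 m; v ends -8 m/s.
6–12 s: v starts -8 m/s; Δx = -8·6 + ½·-4·6² = -120 m; v ends -32 m/s.
12–15 s: v starts -32 m/s; Δx = -32·3 + ½·3·3² = -82.5 m; v ends -23 m/s.
x(15) = -5 + Σ Δx = -291.5 m.

-291.5 m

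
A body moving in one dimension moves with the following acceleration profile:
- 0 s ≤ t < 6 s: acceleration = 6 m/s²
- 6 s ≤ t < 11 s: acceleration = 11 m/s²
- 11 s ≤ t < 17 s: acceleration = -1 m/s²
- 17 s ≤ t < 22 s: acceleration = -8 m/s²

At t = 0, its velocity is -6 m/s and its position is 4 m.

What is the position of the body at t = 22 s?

On each constant-a segment, Δv = aΔt and Δx = v₀Δt + ½aΔt²; chain segment to segment.
0–6 s: v starts -6 m/s; Δx = -6·6 + ½·6·6² = 72 m; v ends 30 m/s.
6–11 s: v starts 30 m/s; Δx = 30·5 + ½·11·5² = 287.5 m; v ends 85 m/s.
11–17 s: v starts 85 m/s; Δx = 85·6 + ½·-1·6² = 492 m; v ends 79 m/s.
17–22 s: v starts 79 m/s; Δx = 79·5 + ½·-8·5² = 295 m; v ends 39 m/s.
x(22) = 4 + Σ Δx = 1150.5 m.

1150.5 m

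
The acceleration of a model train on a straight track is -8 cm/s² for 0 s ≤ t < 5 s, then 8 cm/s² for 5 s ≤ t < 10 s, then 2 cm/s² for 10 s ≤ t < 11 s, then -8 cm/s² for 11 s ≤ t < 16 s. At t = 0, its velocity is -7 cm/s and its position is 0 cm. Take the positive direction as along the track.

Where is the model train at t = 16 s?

-401 cm

On each constant-a segment, Δv = aΔt and Δx = v₀Δt + ½aΔt²; chain segment to segment.
0–5 s: v starts -7 cm/s; Δx = -7·5 + ½·-8·5² = -135 cm; v ends -47 cm/s.
5–10 s: v starts -47 cm/s; Δx = -47·5 + ½·8·5² = -135 cm; v ends -7 cm/s.
10–11 s: v starts -7 cm/s; Δx = -7·1 + ½·2·1² = -6 cm; v ends -5 cm/s.
11–16 s: v starts -5 cm/s; Δx = -5·5 + ½·-8·5² = -125 cm; v ends -45 cm/s.
x(16) = 0 + Σ Δx = -401 cm.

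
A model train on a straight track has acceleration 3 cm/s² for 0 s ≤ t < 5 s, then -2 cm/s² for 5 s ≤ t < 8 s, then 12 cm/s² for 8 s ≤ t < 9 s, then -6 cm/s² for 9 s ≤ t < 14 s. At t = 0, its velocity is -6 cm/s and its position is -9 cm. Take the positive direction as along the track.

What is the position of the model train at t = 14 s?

On each constant-a segment, Δv = aΔt and Δx = v₀Δt + ½aΔt²; chain segment to segment.
0–5 s: v starts -6 cm/s; Δx = -6·5 + ½·3·5² = 7.5 cm; v ends 9 cm/s.
5–8 s: v starts 9 cm/s; Δx = 9·3 + ½·-2·3² = 18 cm; v ends 3 cm/s.
8–9 s: v starts 3 cm/s; Δx = 3·1 + ½·12·1² = 9 cm; v ends 15 cm/s.
9–14 s: v starts 15 cm/s; Δx = 15·5 + ½·-6·5² = 0 cm; v ends -15 cm/s.
x(14) = -9 + Σ Δx = 25.5 cm.

25.5 cm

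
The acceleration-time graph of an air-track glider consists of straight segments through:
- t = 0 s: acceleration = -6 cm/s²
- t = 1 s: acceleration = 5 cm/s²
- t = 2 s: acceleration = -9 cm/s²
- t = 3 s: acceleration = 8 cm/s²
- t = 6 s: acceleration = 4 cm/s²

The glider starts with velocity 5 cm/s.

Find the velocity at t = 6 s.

Δv equals the area under the a-t graph; then v = v₀ + Δv.
0–1 s: ½(-6 + 5)(1) = -0.5 cm/s
1–2 s: ½(5 + -9)(1) = -2 cm/s
2–3 s: ½(-9 + 8)(1) = -0.5 cm/s
3–6 s: ½(8 + 4)(3) = 18 cm/s
Δv = 15 cm/s, so v(6) = 5 + (15) = 20 cm/s.

20 cm/s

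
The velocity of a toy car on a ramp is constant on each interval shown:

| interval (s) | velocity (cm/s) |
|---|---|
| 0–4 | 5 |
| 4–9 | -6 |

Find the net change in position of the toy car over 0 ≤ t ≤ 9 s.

Net displacement equals the area under the velocity-time graph (areas below the axis count negative).
0–4 s: 5 × 4 = 20 cm
4–9 s: -6 × 5 = -30 cm
Net displacement = -10 cm

-10 cm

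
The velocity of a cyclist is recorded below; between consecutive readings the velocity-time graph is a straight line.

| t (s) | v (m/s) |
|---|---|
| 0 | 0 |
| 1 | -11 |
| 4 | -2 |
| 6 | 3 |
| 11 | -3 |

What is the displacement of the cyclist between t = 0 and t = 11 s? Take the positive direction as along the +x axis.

Net displacement equals the area under the velocity-time graph (areas below the axis count negative).
0–1 s: ½(0 + -11)(1) = -5.5 m
1–4 s: ½(-11 + -2)(3) = -19.5 m
4–6 s: ½(-2 + 3)(2) = 1 m
6–11 s: ½(3 + -3)(5) = 0 m
Net displacement = -24 m

-24 m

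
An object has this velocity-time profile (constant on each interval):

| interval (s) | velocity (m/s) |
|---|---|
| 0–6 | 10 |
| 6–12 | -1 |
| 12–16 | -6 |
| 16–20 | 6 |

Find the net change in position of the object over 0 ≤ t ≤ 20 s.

54 m

Displacement is the signed area under the v-t curve.
0–6 s: 10 × 6 = 60 m
6–12 s: -1 × 6 = -6 m
12–16 s: -6 × 4 = -24 m
16–20 s: 6 × 4 = 24 m
Net displacement = 54 m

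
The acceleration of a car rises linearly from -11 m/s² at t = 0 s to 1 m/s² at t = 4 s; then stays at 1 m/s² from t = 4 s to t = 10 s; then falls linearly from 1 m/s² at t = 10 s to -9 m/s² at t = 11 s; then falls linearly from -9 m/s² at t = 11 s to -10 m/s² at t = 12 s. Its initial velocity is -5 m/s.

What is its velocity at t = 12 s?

-32.5 m/s

Δv equals the area under the a-t graph; then v = v₀ + Δv.
0–4 s: ½(-11 + 1)(4) = -20 m/s
4–10 s: 1 × 6 = 6 m/s
10–11 s: ½(1 + -9)(1) = -4 m/s
11–12 s: ½(-9 + -10)(1) = -9.5 m/s
Δv = -27.5 m/s, so v(12) = -5 + (-27.5) = -32.5 m/s.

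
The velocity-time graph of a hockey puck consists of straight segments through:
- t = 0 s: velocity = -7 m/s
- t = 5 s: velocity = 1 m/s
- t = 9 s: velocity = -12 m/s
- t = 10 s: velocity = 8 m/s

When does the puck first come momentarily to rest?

v changes sign on 0–5 s (from -7 to 1); the graph is linear there, so v = 0 at t = 0 + (7)·(5 − 0)/(1 − -7) = 4.375 s.

t = 4.375 s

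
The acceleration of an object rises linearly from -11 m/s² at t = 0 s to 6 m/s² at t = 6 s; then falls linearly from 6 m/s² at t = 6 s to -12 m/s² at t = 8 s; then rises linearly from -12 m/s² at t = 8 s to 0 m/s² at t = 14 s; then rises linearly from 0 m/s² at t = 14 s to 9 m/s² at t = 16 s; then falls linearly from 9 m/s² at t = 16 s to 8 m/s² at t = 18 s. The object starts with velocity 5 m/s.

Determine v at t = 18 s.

-26 m/s

Δv equals the area under the a-t graph; then v = v₀ + Δv.
0–6 s: ½(-11 + 6)(6) = -15 m/s
6–8 s: ½(6 + -12)(2) = -6 m/s
8–14 s: ½(-12 + 0)(6) = -36 m/s
14–16 s: ½(0 + 9)(2) = 9 m/s
16–18 s: ½(9 + 8)(2) = 17 m/s
Δv = -31 m/s, so v(18) = 5 + (-31) = -26 m/s.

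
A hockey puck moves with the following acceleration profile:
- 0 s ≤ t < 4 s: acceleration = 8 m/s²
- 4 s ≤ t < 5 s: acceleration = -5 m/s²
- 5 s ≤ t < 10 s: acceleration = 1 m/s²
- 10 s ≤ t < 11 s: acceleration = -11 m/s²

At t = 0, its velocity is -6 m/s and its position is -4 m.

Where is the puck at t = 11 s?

On each constant-a segment, Δv = aΔt and Δx = v₀Δt + ½aΔt²; chain segment to segment.
0–4 s: v starts -6 m/s; Δx = -6·4 + ½·8·4² = 40 m; v ends 26 m/s.
4–5 s: v starts 26 m/s; Δx = 26·1 + ½·-5·1² = 23.5 m; v ends 21 m/s.
5–10 s: v starts 21 m/s; Δx = 21·5 + ½·1·5² = 117.5 m; v ends 26 m/s.
10–11 s: v starts 26 m/s; Δx = 26·1 + ½·-11·1² = 20.5 m; v ends 15 m/s.
x(11) = -4 + Σ Δx = 197.5 m.

197.5 m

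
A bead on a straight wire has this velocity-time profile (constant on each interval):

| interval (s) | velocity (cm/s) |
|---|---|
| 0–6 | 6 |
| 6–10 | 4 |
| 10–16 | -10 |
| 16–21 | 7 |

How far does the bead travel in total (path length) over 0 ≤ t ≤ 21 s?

Distance (not displacement) is the total path length: add the absolute areas under v-t.
0–6 s: |6| × 6 = 36 cm
6–10 s: |4| × 4 = 16 cm
10–16 s: |-10| × 6 = 60 cm
16–21 s: |7| × 5 = 35 cm
Total distance = 147 cm

147 cm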